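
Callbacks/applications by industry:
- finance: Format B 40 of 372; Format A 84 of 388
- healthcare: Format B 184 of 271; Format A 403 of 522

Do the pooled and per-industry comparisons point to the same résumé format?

Yes

Finance: Format B 40/372 = 10.8%, Format A 84/388 = 21.6% → Format A
Healthcare: Format B 184/271 = 67.9%, Format A 403/522 = 77.2% → Format A
Overall: Format B 224/643 = 34.8%, Format A 487/910 = 53.5% → Format A
Format A wins overall and in every industry group — no reversal.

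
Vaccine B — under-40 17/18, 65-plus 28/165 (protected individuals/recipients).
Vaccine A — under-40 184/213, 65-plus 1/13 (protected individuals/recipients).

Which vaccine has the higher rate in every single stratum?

Under-40: Vaccine B 17/18 = 94.4%, Vaccine A 184/213 = 86.4% → Vaccine B
65-plus: Vaccine B 28/165 = 17.0%, Vaccine A 1/13 = 7.7% → Vaccine B
Vaccine B has the higher rate in both groups.

Vaccine B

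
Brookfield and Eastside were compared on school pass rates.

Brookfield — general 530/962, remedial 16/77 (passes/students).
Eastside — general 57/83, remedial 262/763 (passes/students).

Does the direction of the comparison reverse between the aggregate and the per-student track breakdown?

Yes

General: Brookfield 530/962 = 55.1%, Eastside 57/83 = 68.7% → Eastside
Remedial: Brookfield 16/77 = 20.8%, Eastside 262/763 = 34.3% → Eastside
Overall: Brookfield 546/1039 = 52.6%, Eastside 319/846 = 37.7% → Brookfield
Eastside wins each student group but Brookfield wins overall — the comparison reverses. Eastside's students skew toward remedial, which has a lower base rate.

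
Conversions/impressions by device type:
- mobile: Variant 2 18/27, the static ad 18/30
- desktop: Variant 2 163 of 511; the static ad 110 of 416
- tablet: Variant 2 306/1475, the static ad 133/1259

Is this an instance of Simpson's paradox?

No

Mobile: Variant 2 18/27 = 66.7%, the static ad 18/30 = 60.0% → Variant 2
Desktop: Variant 2 163/511 = 31.9%, the static ad 110/416 = 26.4% → Variant 2
Tablet: Variant 2 306/1475 = 20.7%, the static ad 133/1259 = 10.6% → Variant 2
Overall: Variant 2 487/2013 = 24.2%, the static ad 261/1705 = 15.3% → Variant 2
Variant 2 wins overall and in every device group — no reversal.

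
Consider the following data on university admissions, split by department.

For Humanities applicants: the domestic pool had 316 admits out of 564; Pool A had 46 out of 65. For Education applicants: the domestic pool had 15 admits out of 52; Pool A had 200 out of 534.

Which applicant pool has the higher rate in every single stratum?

Pool A

Humanities: the domestic pool 316/564 = 56.0%, Pool A 46/65 = 70.8% → Pool A
Education: the domestic pool 15/52 = 28.8%, Pool A 200/534 = 37.5% → Pool A
Pool A has the higher rate in both groups.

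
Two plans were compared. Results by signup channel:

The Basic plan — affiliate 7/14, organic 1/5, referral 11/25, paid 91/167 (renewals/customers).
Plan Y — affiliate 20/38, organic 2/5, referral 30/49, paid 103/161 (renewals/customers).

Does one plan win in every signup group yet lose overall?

No

Affiliate: the Basic plan 7/14 = 50.0%, Plan Y 20/38 = 52.6% → Plan Y
Organic: the Basic plan 1/5 = 20.0%, Plan Y 2/5 = 40.0% → Plan Y
Referral: the Basic plan 11/25 = 44.0%, Plan Y 30/49 = 61.2% → Plan Y
Paid: the Basic plan 91/167 = 54.5%, Plan Y 103/161 = 64.0% → Plan Y
Overall: the Basic plan 110/211 = 52.1%, Plan Y 155/253 = 61.3% → Plan Y
Plan Y wins overall and in every signup group — no reversal.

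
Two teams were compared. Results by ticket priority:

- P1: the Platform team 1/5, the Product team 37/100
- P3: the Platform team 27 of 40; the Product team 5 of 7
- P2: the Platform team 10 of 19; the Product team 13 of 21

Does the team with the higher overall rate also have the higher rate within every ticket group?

No

P1: the Platform team 1/5 = 20.0%, the Product team 37/100 = 37.0% → the Product team
P3: the Platform team 27/40 = 67.5%, the Product team 5/7 = 71.4% → the Product team
P2: the Platform team 10/19 = 52.6%, the Product team 13/21 = 61.9% → the Product team
Overall: the Platform team 38/64 = 59.4%, the Product team 55/128 = 43.0% → the Platform team
The Product team wins each ticket group but the Platform team wins overall — the comparison reverses. The Product team's tickets skew toward P1, which has a lower base rate.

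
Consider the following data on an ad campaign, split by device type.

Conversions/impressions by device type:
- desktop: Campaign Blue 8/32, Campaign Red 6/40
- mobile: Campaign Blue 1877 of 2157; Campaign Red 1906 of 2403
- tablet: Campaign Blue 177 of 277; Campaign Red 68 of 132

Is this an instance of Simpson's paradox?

No

Desktop: Campaign Blue 8/32 = 25.0%, Campaign Red 6/40 = 15.0% → Campaign Blue
Mobile: Campaign Blue 1877/2157 = 87.0%, Campaign Red 1906/2403 = 79.3% → Campaign Blue
Tablet: Campaign Blue 177/277 = 63.9%, Campaign Red 68/132 = 51.5% → Campaign Blue
Overall: Campaign Blue 2062/2466 = 83.6%, Campaign Red 1980/2575 = 76.9% → Campaign Blue
Campaign Blue wins overall and in every device group — no reversal.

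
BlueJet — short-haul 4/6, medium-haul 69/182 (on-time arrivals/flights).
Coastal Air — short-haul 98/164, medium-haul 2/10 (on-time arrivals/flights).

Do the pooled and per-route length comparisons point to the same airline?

No

Short-haul: BlueJet 4/6 = 66.7%, Coastal Air 98/164 = 59.8% → BlueJet
Medium-haul: BlueJet 69/182 = 37.9%, Coastal Air 2/10 = 20.0% → BlueJet
Overall: BlueJet 73/188 = 38.8%, Coastal Air 100/174 = 57.5% → Coastal Air
BlueJet wins each route group but Coastal Air wins overall — the comparison reverses. BlueJet's flights skew toward medium-haul, which has a lower base rate.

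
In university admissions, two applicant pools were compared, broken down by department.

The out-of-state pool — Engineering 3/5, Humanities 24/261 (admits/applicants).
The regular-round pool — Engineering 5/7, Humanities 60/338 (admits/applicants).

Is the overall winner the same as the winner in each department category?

Engineering: the out-of-state pool 3/5 = 60.0%, the regular-round pool 5/7 = 71.4% → the regular-round pool
Humanities: the out-of-state pool 24/261 = 9.2%, the regular-round pool 60/338 = 17.8% → the regular-round pool
Overall: the out-of-state pool 27/266 = 10.2%, the regular-round pool 65/345 = 18.8% → the regular-round pool
The regular-round pool wins overall and in every department group — no reversal.

Yes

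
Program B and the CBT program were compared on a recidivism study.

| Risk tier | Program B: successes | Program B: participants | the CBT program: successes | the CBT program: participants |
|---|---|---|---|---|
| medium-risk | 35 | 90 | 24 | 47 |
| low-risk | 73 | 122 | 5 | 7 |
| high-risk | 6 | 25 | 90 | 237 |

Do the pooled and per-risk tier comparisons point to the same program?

Medium-risk: Program B 35/90 = 38.9%, the CBT program 24/47 = 51.1% → the CBT program
Low-risk: Program B 73/122 = 59.8%, the CBT program 5/7 = 71.4% → the CBT program
High-risk: Program B 6/25 = 24.0%, the CBT program 90/237 = 38.0% → the CBT program
Overall: Program B 114/237 = 48.1%, the CBT program 119/291 = 40.9% → Program B
The CBT program wins each risk group but Program B wins overall — the comparison reverses. The CBT program's participants skew toward high-risk, which has a lower base rate.

No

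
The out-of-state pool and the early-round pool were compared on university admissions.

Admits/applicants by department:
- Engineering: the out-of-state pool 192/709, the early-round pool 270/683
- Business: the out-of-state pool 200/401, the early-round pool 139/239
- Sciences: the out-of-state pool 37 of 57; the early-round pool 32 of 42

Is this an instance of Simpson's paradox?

No

Engineering: the out-of-state pool 192/709 = 27.1%, the early-round pool 270/683 = 39.5% → the early-round pool
Business: the out-of-state pool 200/401 = 49.9%, the early-round pool 139/239 = 58.2% → the early-round pool
Sciences: the out-of-state pool 37/57 = 64.9%, the early-round pool 32/42 = 76.2% → the early-round pool
Overall: the out-of-state pool 429/1167 = 36.8%, the early-round pool 441/964 = 45.7% → the early-round pool
The early-round pool wins overall and in every department group — no reversal.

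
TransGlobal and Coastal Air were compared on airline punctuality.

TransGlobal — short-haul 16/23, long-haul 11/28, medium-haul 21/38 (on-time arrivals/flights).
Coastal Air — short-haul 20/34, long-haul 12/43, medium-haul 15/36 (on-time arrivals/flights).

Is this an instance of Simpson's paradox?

Short-haul: TransGlobal 16/23 = 69.6%, Coastal Air 20/34 = 58.8% → TransGlobal
Long-haul: TransGlobal 11/28 = 39.3%, Coastal Air 12/43 = 27.9% → TransGlobal
Medium-haul: TransGlobal 21/38 = 55.3%, Coastal Air 15/36 = 41.7% → TransGlobal
Overall: TransGlobal 48/89 = 53.9%, Coastal Air 47/113 = 41.6% → TransGlobal
TransGlobal wins overall and in every route group — no reversal.

No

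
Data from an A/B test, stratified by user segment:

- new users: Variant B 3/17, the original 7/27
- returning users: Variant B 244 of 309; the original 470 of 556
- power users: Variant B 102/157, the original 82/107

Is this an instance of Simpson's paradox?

No

New users: Variant B 3/17 = 17.6%, the original 7/27 = 25.9% → the original
Returning users: Variant B 244/309 = 79.0%, the original 470/556 = 84.5% → the original
Power users: Variant B 102/157 = 65.0%, the original 82/107 = 76.6% → the original
Overall: Variant B 349/483 = 72.3%, the original 559/690 = 81.0% → the original
The original wins overall and in every user group — no reversal.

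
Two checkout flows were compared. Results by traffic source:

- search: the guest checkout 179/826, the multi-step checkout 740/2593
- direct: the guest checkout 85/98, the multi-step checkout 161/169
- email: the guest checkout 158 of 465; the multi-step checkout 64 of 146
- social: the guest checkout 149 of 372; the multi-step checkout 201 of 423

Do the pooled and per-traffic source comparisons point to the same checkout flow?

Search: the guest checkout 179/826 = 21.7%, the multi-step checkout 740/2593 = 28.5% → the multi-step checkout
Direct: the guest checkout 85/98 = 86.7%, the multi-step checkout 161/169 = 95.3% → the multi-step checkout
Email: the guest checkout 158/465 = 34.0%, the multi-step checkout 64/146 = 43.8% → the multi-step checkout
Social: the guest checkout 149/372 = 40.1%, the multi-step checkout 201/423 = 47.5% → the multi-step checkout
Overall: the guest checkout 571/1761 = 32.4%, the multi-step checkout 1166/3331 = 35.0% → the multi-step checkout
The multi-step checkout wins overall and in every traffic group — no reversal.

Yes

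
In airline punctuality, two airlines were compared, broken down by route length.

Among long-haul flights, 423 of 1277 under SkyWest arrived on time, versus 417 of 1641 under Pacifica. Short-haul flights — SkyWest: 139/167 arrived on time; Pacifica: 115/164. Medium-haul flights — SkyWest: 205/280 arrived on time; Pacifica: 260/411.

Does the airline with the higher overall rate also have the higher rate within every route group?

Long-haul: SkyWest 423/1277 = 33.1%, Pacifica 417/1641 = 25.4% → SkyWest
Short-haul: SkyWest 139/167 = 83.2%, Pacifica 115/164 = 70.1% → SkyWest
Medium-haul: SkyWest 205/280 = 73.2%, Pacifica 260/411 = 63.3% → SkyWest
Overall: SkyWest 767/1724 = 44.5%, Pacifica 792/2216 = 35.7% → SkyWest
SkyWest wins overall and in every route group — no reversal.

Yes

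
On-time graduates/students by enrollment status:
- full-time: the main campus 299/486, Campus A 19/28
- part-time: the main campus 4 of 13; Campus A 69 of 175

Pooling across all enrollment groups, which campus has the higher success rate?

Full-time: the main campus 299/486 = 61.5%, Campus A 19/28 = 67.9% → Campus A
Part-time: the main campus 4/13 = 30.8%, Campus A 69/175 = 39.4% → Campus A
Overall: the main campus 303/499 = 60.7%, Campus A 88/203 = 43.3% → the main campus
(Campus A wins every enrollment group but the main campus wins overall — Campus A's students skew toward the low-rate part-time group.)

the main campus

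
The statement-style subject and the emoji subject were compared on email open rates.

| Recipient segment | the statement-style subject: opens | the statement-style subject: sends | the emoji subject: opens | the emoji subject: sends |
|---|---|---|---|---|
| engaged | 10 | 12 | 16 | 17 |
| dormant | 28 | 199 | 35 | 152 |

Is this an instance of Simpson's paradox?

No

Engaged: the statement-style subject 10/12 = 83.3%, the emoji subject 16/17 = 94.1% → the emoji subject
Dormant: the statement-style subject 28/199 = 14.1%, the emoji subject 35/152 = 23.0% → the emoji subject
Overall: the statement-style subject 38/211 = 18.0%, the emoji subject 51/169 = 30.2% → the emoji subject
The emoji subject wins overall and in every recipient group — no reversal.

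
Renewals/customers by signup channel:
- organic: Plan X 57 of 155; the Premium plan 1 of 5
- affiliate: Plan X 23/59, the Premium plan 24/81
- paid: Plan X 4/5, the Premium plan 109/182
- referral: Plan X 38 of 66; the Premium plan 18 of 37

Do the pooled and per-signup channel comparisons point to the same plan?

Organic: Plan X 57/155 = 36.8%, the Premium plan 1/5 = 20.0% → Plan X
Affiliate: Plan X 23/59 = 39.0%, the Premium plan 24/81 = 29.6% → Plan X
Paid: Plan X 4/5 = 80.0%, the Premium plan 109/182 = 59.9% → Plan X
Referral: Plan X 38/66 = 57.6%, the Premium plan 18/37 = 48.6% → Plan X
Overall: Plan X 122/285 = 42.8%, the Premium plan 152/305 = 49.8% → the Premium plan
Plan X wins each signup group but the Premium plan wins overall — the comparison reverses. Plan X's customers skew toward organic, which has a lower base rate.

No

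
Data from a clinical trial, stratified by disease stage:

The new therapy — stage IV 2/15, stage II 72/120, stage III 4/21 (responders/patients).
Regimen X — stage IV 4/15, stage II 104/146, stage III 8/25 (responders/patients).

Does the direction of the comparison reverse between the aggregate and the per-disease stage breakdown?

Stage IV: the new therapy 2/15 = 13.3%, Regimen X 4/15 = 26.7% → Regimen X
Stage II: the new therapy 72/120 = 60.0%, Regimen X 104/146 = 71.2% → Regimen X
Stage III: the new therapy 4/21 = 19.0%, Regimen X 8/25 = 32.0% → Regimen X
Overall: the new therapy 78/156 = 50.0%, Regimen X 116/186 = 62.4% → Regimen X
Regimen X wins overall and in every disease group — no reversal.

No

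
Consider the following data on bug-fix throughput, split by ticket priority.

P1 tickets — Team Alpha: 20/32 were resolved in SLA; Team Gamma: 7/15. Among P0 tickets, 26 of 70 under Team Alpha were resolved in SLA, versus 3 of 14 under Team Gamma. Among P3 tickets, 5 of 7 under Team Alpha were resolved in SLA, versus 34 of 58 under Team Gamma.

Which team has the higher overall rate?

Team Gamma

P1: Team Alpha 20/32 = 62.5%, Team Gamma 7/15 = 46.7% → Team Alpha
P0: Team Alpha 26/70 = 37.1%, Team Gamma 3/14 = 21.4% → Team Alpha
P3: Team Alpha 5/7 = 71.4%, Team Gamma 34/58 = 58.6% → Team Alpha
Overall: Team Alpha 51/109 = 46.8%, Team Gamma 44/87 = 50.6% → Team Gamma
(Team Alpha wins every ticket group but Team Gamma wins overall — Team Alpha's tickets skew toward the low-rate P0 group.)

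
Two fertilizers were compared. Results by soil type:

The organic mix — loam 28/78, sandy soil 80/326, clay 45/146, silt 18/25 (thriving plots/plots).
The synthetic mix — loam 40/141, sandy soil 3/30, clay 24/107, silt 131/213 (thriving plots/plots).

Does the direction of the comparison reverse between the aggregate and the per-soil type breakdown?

Loam: the organic mix 28/78 = 35.9%, the synthetic mix 40/141 = 28.4% → the organic mix
Sandy soil: the organic mix 80/326 = 24.5%, the synthetic mix 3/30 = 10.0% → the organic mix
Clay: the organic mix 45/146 = 30.8%, the synthetic mix 24/107 = 22.4% → the organic mix
Silt: the organic mix 18/25 = 72.0%, the synthetic mix 131/213 = 61.5% → the organic mix
Overall: the organic mix 171/575 = 29.7%, the synthetic mix 198/491 = 40.3% → the synthetic mix
The organic mix wins each soil group but the synthetic mix wins overall — the comparison reverses. The organic mix's plots skew toward sandy soil, which has a lower base rate.

Yes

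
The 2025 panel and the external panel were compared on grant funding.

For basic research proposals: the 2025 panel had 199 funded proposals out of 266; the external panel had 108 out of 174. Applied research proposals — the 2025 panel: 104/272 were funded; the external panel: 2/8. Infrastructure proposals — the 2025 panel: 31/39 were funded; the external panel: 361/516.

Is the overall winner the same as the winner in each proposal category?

No

Basic research: the 2025 panel 199/266 = 74.8%, the external panel 108/174 = 62.1% → the 2025 panel
Applied research: the 2025 panel 104/272 = 38.2%, the external panel 2/8 = 25.0% → the 2025 panel
Infrastructure: the 2025 panel 31/39 = 79.5%, the external panel 361/516 = 70.0% → the 2025 panel
Overall: the 2025 panel 334/577 = 57.9%, the external panel 471/698 = 67.5% → the external panel
The 2025 panel wins each proposal group but the external panel wins overall — the comparison reverses. The 2025 panel's proposals skew toward applied research, which has a lower base rate.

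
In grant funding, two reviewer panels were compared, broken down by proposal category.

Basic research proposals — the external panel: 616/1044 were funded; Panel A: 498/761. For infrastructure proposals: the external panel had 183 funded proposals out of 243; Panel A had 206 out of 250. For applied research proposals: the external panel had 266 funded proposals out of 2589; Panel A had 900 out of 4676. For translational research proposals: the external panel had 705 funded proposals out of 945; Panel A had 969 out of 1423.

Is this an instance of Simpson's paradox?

No

Basic research: the external panel 616/1044 = 59.0%, Panel A 498/761 = 65.4% → Panel A
Infrastructure: the external panel 183/243 = 75.3%, Panel A 206/250 = 82.4% → Panel A
Applied research: the external panel 266/2589 = 10.3%, Panel A 900/4676 = 19.2% → Panel A
Translational research: the external panel 705/945 = 74.6%, Panel A 969/1423 = 68.1% → the external panel
Overall: the external panel 1770/4821 = 36.7%, Panel A 2573/7110 = 36.2% → the external panel
Neither sweeps: the external panel wins 1 of 4 groups, Panel A wins 3. The external panel wins overall but not every group — no Simpson reversal.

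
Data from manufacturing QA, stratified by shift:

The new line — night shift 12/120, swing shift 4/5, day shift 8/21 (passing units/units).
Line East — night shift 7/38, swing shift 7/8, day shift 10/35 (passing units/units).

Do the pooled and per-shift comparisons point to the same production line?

Night shift: the new line 12/120 = 10.0%, Line East 7/38 = 18.4% → Line East
Swing shift: the new line 4/5 = 80.0%, Line East 7/8 = 87.5% → Line East
Day shift: the new line 8/21 = 38.1%, Line East 10/35 = 28.6% → the new line
Overall: the new line 24/146 = 16.4%, Line East 24/81 = 29.6% → Line East
Neither sweeps: the new line wins 1 of 3 groups, Line East wins 2. Line East wins overall but not every group — no Simpson reversal.

No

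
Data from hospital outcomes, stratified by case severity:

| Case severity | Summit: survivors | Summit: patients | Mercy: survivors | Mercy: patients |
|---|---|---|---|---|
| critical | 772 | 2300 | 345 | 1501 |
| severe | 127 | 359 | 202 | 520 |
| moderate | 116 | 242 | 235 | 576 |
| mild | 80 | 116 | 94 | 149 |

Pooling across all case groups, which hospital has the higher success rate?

Summit

Critical: Summit 772/2300 = 33.6%, Mercy 345/1501 = 23.0% → Summit
Severe: Summit 127/359 = 35.4%, Mercy 202/520 = 38.8% → Mercy
Moderate: Summit 116/242 = 47.9%, Mercy 235/576 = 40.8% → Summit
Mild: Summit 80/116 = 69.0%, Mercy 94/149 = 63.1% → Summit
Overall: Summit 1095/3017 = 36.3%, Mercy 876/2746 = 31.9% → Summit
(Neither sweeps every case group, but Summit has the higher pooled rate.)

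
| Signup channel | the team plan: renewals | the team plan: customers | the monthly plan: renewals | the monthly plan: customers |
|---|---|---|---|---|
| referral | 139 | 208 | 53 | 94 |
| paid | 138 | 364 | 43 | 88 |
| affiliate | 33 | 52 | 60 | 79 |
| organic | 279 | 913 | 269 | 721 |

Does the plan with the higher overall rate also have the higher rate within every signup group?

No

Referral: the team plan 139/208 = 66.8%, the monthly plan 53/94 = 56.4% → the team plan
Paid: the team plan 138/364 = 37.9%, the monthly plan 43/88 = 48.9% → the monthly plan
Affiliate: the team plan 33/52 = 63.5%, the monthly plan 60/79 = 75.9% → the monthly plan
Organic: the team plan 279/913 = 30.6%, the monthly plan 269/721 = 37.3% → the monthly plan
Overall: the team plan 589/1537 = 38.3%, the monthly plan 425/982 = 43.3% → the monthly plan
Neither sweeps: the team plan wins 1 of 4 groups, the monthly plan wins 3. The monthly plan wins overall but not every group — no Simpson reversal.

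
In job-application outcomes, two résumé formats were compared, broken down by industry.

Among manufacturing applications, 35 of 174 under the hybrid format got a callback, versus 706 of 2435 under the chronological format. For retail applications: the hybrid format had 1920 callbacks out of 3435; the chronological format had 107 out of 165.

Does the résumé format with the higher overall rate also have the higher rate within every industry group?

No

Manufacturing: the hybrid format 35/174 = 20.1%, the chronological format 706/2435 = 29.0% → the chronological format
Retail: the hybrid format 1920/3435 = 55.9%, the chronological format 107/165 = 64.8% → the chronological format
Overall: the hybrid format 1955/3609 = 54.2%, the chronological format 813/2600 = 31.3% → the hybrid format
The chronological format wins each industry group but the hybrid format wins overall — the comparison reverses. The chronological format's applications skew toward manufacturing, which has a lower base rate.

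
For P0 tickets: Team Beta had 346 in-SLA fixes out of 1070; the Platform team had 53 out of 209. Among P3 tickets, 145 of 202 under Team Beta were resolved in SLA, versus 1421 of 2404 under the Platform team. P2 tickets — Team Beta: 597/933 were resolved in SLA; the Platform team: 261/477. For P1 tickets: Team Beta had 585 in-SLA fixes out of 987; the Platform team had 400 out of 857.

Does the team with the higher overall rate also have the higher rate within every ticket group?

P0: Team Beta 346/1070 = 32.3%, the Platform team 53/209 = 25.4% → Team Beta
P3: Team Beta 145/202 = 71.8%, the Platform team 1421/2404 = 59.1% → Team Beta
P2: Team Beta 597/933 = 64.0%, the Platform team 261/477 = 54.7% → Team Beta
P1: Team Beta 585/987 = 59.3%, the Platform team 400/857 = 46.7% → Team Beta
Overall: Team Beta 1673/3192 = 52.4%, the Platform team 2135/3947 = 54.1% → the Platform team
Team Beta wins each ticket group but the Platform team wins overall — the comparison reverses. Team Beta's tickets skew toward P0, which has a lower base rate.

No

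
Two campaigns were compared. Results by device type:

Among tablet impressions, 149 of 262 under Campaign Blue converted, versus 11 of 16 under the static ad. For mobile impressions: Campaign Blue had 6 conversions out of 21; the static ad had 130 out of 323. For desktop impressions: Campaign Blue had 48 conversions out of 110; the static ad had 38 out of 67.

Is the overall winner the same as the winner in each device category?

No

Tablet: Campaign Blue 149/262 = 56.9%, the static ad 11/16 = 68.8% → the static ad
Mobile: Campaign Blue 6/21 = 28.6%, the static ad 130/323 = 40.2% → the static ad
Desktop: Campaign Blue 48/110 = 43.6%, the static ad 38/67 = 56.7% → the static ad
Overall: Campaign Blue 203/393 = 51.7%, the static ad 179/406 = 44.1% → Campaign Blue
The static ad wins each device group but Campaign Blue wins overall — the comparison reverses. The static ad's impressions skew toward mobile, which has a lower base rate.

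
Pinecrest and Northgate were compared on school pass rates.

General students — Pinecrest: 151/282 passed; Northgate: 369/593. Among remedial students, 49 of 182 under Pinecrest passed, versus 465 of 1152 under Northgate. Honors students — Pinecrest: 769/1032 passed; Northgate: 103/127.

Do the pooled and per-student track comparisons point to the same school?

No

General: Pinecrest 151/282 = 53.5%, Northgate 369/593 = 62.2% → Northgate
Remedial: Pinecrest 49/182 = 26.9%, Northgate 465/1152 = 40.4% → Northgate
Honors: Pinecrest 769/1032 = 74.5%, Northgate 103/127 = 81.1% → Northgate
Overall: Pinecrest 969/1496 = 64.8%, Northgate 937/1872 = 50.1% → Pinecrest
Northgate wins each student group but Pinecrest wins overall — the comparison reverses. Northgate's students skew toward remedial, which has a lower base rate.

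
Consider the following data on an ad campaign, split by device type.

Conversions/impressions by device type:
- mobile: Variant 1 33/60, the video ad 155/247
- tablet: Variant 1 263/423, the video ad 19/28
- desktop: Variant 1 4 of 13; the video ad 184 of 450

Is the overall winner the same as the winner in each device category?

No

Mobile: Variant 1 33/60 = 55.0%, the video ad 155/247 = 62.8% → the video ad
Tablet: Variant 1 263/423 = 62.2%, the video ad 19/28 = 67.9% → the video ad
Desktop: Variant 1 4/13 = 30.8%, the video ad 184/450 = 40.9% → the video ad
Overall: Variant 1 300/496 = 60.5%, the video ad 358/725 = 49.4% → Variant 1
The video ad wins each device group but Variant 1 wins overall — the comparison reverses. The video ad's impressions skew toward desktop, which has a lower base rate.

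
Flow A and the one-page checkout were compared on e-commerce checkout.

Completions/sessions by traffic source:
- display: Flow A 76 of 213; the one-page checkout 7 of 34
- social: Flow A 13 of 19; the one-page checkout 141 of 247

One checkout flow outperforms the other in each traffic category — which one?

Flow A

Display: Flow A 76/213 = 35.7%, the one-page checkout 7/34 = 20.6% → Flow A
Social: Flow A 13/19 = 68.4%, the one-page checkout 141/247 = 57.1% → Flow A
Flow A has the higher rate in both groups.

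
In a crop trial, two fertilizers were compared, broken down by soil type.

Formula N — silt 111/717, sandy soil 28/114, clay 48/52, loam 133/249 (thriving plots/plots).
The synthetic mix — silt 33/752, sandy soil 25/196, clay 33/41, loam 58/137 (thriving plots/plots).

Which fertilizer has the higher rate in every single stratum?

Silt: Formula N 111/717 = 15.5%, the synthetic mix 33/752 = 4.4% → Formula N
Sandy soil: Formula N 28/114 = 24.6%, the synthetic mix 25/196 = 12.8% → Formula N
Clay: Formula N 48/52 = 92.3%, the synthetic mix 33/41 = 80.5% → Formula N
Loam: Formula N 133/249 = 53.4%, the synthetic mix 58/137 = 42.3% → Formula N
Formula N has the higher rate in all 4 groups.

Formula N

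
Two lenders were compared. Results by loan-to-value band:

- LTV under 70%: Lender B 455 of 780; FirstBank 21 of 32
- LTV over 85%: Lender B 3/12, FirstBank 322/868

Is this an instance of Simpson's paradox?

Yes

LTV under 70%: Lender B 455/780 = 58.3%, FirstBank 21/32 = 65.6% → FirstBank
LTV over 85%: Lender B 3/12 = 25.0%, FirstBank 322/868 = 37.1% → FirstBank
Overall: Lender B 458/792 = 57.8%, FirstBank 343/900 = 38.1% → Lender B
FirstBank wins each loan-to-value group but Lender B wins overall — the comparison reverses. FirstBank's loans skew toward LTV over 85%, which has a lower base rate.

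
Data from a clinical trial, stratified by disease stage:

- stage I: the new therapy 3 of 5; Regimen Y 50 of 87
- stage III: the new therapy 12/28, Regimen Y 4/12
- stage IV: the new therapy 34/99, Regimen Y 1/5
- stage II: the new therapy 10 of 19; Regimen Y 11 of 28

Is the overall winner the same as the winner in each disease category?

Stage I: the new therapy 3/5 = 60.0%, Regimen Y 50/87 = 57.5% → the new therapy
Stage III: the new therapy 12/28 = 42.9%, Regimen Y 4/12 = 33.3% → the new therapy
Stage IV: the new therapy 34/99 = 34.3%, Regimen Y 1/5 = 20.0% → the new therapy
Stage II: the new therapy 10/19 = 52.6%, Regimen Y 11/28 = 39.3% → the new therapy
Overall: the new therapy 59/151 = 39.1%, Regimen Y 66/132 = 50.0% → Regimen Y
The new therapy wins each disease group but Regimen Y wins overall — the comparison reverses. The new therapy's patients skew toward stage IV, which has a lower base rate.

No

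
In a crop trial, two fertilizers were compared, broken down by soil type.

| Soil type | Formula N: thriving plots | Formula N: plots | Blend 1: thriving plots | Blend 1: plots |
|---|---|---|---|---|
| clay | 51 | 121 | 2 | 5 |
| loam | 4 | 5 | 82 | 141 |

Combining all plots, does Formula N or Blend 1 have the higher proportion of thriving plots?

Clay: Formula N 51/121 = 42.1%, Blend 1 2/5 = 40.0% → Formula N
Loam: Formula N 4/5 = 80.0%, Blend 1 82/141 = 58.2% → Formula N
Overall: Formula N 55/126 = 43.7%, Blend 1 84/146 = 57.5% → Blend 1
(Formula N wins every soil group but Blend 1 wins overall — Formula N's plots skew toward the low-rate clay group.)

Blend 1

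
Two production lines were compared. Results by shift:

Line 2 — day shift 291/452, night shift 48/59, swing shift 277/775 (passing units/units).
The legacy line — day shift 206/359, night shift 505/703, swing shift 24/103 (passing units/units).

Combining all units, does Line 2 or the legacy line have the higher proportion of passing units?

the legacy line

Day shift: Line 2 291/452 = 64.4%, the legacy line 206/359 = 57.4% → Line 2
Night shift: Line 2 48/59 = 81.4%, the legacy line 505/703 = 71.8% → Line 2
Swing shift: Line 2 277/775 = 35.7%, the legacy line 24/103 = 23.3% → Line 2
Overall: Line 2 616/1286 = 47.9%, the legacy line 735/1165 = 63.1% → the legacy line
(Line 2 wins every shift group but the legacy line wins overall — Line 2's units skew toward the low-rate swing shift group.)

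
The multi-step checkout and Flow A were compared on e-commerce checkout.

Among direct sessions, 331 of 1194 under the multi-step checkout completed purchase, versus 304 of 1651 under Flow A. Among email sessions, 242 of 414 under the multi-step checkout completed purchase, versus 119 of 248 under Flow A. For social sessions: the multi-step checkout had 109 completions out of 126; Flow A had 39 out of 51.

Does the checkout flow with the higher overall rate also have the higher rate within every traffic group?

Direct: the multi-step checkout 331/1194 = 27.7%, Flow A 304/1651 = 18.4% → the multi-step checkout
Email: the multi-step checkout 242/414 = 58.5%, Flow A 119/248 = 48.0% → the multi-step checkout
Social: the multi-step checkout 109/126 = 86.5%, Flow A 39/51 = 76.5% → the multi-step checkout
Overall: the multi-step checkout 682/1734 = 39.3%, Flow A 462/1950 = 23.7% → the multi-step checkout
The multi-step checkout wins overall and in every traffic group — no reversal.

Yes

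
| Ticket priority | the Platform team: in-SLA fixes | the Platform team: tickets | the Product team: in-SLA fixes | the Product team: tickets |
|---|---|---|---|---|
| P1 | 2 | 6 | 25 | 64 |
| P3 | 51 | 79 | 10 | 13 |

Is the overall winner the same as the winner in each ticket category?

No

P1: the Platform team 2/6 = 33.3%, the Product team 25/64 = 39.1% → the Product team
P3: the Platform team 51/79 = 64.6%, the Product team 10/13 = 76.9% → the Product team
Overall: the Platform team 53/85 = 62.4%, the Product team 35/77 = 45.5% → the Platform team
The Product team wins each ticket group but the Platform team wins overall — the comparison reverses. The Product team's tickets skew toward P1, which has a lower base rate.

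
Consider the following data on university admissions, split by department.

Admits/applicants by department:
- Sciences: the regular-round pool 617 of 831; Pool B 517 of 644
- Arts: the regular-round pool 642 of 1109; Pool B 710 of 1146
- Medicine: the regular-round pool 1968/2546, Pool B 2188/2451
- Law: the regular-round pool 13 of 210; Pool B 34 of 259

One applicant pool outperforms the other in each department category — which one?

Sciences: the regular-round pool 617/831 = 74.2%, Pool B 517/644 = 80.3% → Pool B
Arts: the regular-round pool 642/1109 = 57.9%, Pool B 710/1146 = 62.0% → Pool B
Medicine: the regular-round pool 1968/2546 = 77.3%, Pool B 2188/2451 = 89.3% → Pool B
Law: the regular-round pool 13/210 = 6.2%, Pool B 34/259 = 13.1% → Pool B
Pool B has the higher rate in all 4 groups.

Pool B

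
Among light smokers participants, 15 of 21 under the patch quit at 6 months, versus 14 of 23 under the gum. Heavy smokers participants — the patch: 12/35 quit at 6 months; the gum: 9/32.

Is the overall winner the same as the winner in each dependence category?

Light smokers: the patch 15/21 = 71.4%, the gum 14/23 = 60.9% → the patch
Heavy smokers: the patch 12/35 = 34.3%, the gum 9/32 = 28.1% → the patch
Overall: the patch 27/56 = 48.2%, the gum 23/55 = 41.8% → the patch
The patch wins overall and in every dependence group — no reversal.

Yes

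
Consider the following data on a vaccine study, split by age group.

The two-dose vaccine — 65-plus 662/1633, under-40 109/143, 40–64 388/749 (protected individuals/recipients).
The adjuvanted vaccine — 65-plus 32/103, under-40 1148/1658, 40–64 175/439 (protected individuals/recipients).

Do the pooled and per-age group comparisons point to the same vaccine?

No

65-plus: the two-dose vaccine 662/1633 = 40.5%, the adjuvanted vaccine 32/103 = 31.1% → the two-dose vaccine
Under-40: the two-dose vaccine 109/143 = 76.2%, the adjuvanted vaccine 1148/1658 = 69.2% → the two-dose vaccine
40–64: the two-dose vaccine 388/749 = 51.8%, the adjuvanted vaccine 175/439 = 39.9% → the two-dose vaccine
Overall: the two-dose vaccine 1159/2525 = 45.9%, the adjuvanted vaccine 1355/2200 = 61.6% → the adjuvanted vaccine
The two-dose vaccine wins each age group but the adjuvanted vaccine wins overall — the comparison reverses. The two-dose vaccine's recipients skew toward 65-plus, which has a lower base rate.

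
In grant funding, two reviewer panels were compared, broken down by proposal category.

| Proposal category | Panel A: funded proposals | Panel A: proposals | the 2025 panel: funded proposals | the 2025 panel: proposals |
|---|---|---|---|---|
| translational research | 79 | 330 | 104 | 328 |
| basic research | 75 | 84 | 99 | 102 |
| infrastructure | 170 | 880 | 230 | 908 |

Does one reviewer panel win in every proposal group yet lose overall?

No

Translational research: Panel A 79/330 = 23.9%, the 2025 panel 104/328 = 31.7% → the 2025 panel
Basic research: Panel A 75/84 = 89.3%, the 2025 panel 99/102 = 97.1% → the 2025 panel
Infrastructure: Panel A 170/880 = 19.3%, the 2025 panel 230/908 = 25.3% → the 2025 panel
Overall: Panel A 324/1294 = 25.0%, the 2025 panel 433/1338 = 32.4% → the 2025 panel
The 2025 panel wins overall and in every proposal group — no reversal.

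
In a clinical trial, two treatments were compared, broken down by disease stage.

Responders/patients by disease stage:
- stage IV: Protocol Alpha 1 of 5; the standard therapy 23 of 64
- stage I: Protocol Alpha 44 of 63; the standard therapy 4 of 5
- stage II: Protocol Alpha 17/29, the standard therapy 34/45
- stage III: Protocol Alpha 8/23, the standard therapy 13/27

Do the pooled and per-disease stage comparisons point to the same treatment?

Stage IV: Protocol Alpha 1/5 = 20.0%, the standard therapy 23/64 = 35.9% → the standard therapy
Stage I: Protocol Alpha 44/63 = 69.8%, the standard therapy 4/5 = 80.0% → the standard therapy
Stage II: Protocol Alpha 17/29 = 58.6%, the standard therapy 34/45 = 75.6% → the standard therapy
Stage III: Protocol Alpha 8/23 = 34.8%, the standard therapy 13/27 = 48.1% → the standard therapy
Overall: Protocol Alpha 70/120 = 58.3%, the standard therapy 74/141 = 52.5% → Protocol Alpha
The standard therapy wins each disease group but Protocol Alpha wins overall — the comparison reverses. The standard therapy's patients skew toward stage IV, which has a lower base rate.

No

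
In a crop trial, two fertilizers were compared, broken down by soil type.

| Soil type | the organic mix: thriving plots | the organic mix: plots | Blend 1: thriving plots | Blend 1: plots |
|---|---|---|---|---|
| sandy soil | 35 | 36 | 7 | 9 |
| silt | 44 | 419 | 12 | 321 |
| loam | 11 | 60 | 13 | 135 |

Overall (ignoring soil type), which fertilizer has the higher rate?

the organic mix

Sandy soil: the organic mix 35/36 = 97.2%, Blend 1 7/9 = 77.8% → the organic mix
Silt: the organic mix 44/419 = 10.5%, Blend 1 12/321 = 3.7% → the organic mix
Loam: the organic mix 11/60 = 18.3%, Blend 1 13/135 = 9.6% → the organic mix
Overall: the organic mix 90/515 = 17.5%, Blend 1 32/465 = 6.9% → the organic mix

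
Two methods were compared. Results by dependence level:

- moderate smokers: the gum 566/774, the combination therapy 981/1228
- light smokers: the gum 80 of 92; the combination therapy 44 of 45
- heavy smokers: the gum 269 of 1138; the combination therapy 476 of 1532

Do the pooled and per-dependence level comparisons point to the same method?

Moderate smokers: the gum 566/774 = 73.1%, the combination therapy 981/1228 = 79.9% → the combination therapy
Light smokers: the gum 80/92 = 87.0%, the combination therapy 44/45 = 97.8% → the combination therapy
Heavy smokers: the gum 269/1138 = 23.6%, the combination therapy 476/1532 = 31.1% → the combination therapy
Overall: the gum 915/2004 = 45.7%, the combination therapy 1501/2805 = 53.5% → the combination therapy
The combination therapy wins overall and in every dependence group — no reversal.

Yes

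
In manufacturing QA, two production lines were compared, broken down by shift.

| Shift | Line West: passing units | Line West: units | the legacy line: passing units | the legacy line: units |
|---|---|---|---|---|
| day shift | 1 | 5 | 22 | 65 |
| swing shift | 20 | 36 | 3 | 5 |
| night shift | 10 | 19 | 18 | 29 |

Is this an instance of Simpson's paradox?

Yes

Day shift: Line West 1/5 = 20.0%, the legacy line 22/65 = 33.8% → the legacy line
Swing shift: Line West 20/36 = 55.6%, the legacy line 3/5 = 60.0% → the legacy line
Night shift: Line West 10/19 = 52.6%, the legacy line 18/29 = 62.1% → the legacy line
Overall: Line West 31/60 = 51.7%, the legacy line 43/99 = 43.4% → Line West
The legacy line wins each shift group but Line West wins overall — the comparison reverses. The legacy line's units skew toward day shift, which has a lower base rate.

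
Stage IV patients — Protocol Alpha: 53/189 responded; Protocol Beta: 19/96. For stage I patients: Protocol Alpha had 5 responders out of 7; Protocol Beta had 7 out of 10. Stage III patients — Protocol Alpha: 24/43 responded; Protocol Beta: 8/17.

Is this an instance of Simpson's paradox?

No

Stage IV: Protocol Alpha 53/189 = 28.0%, Protocol Beta 19/96 = 19.8% → Protocol Alpha
Stage I: Protocol Alpha 5/7 = 71.4%, Protocol Beta 7/10 = 70.0% → Protocol Alpha
Stage III: Protocol Alpha 24/43 = 55.8%, Protocol Beta 8/17 = 47.1% → Protocol Alpha
Overall: Protocol Alpha 82/239 = 34.3%, Protocol Beta 34/123 = 27.6% → Protocol Alpha
Protocol Alpha wins overall and in every disease group — no reversal.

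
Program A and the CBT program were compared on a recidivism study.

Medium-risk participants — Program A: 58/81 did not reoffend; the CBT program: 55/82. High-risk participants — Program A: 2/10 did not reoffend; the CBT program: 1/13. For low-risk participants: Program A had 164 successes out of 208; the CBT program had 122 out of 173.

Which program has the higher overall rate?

Medium-risk: Program A 58/81 = 71.6%, the CBT program 55/82 = 67.1% → Program A
High-risk: Program A 2/10 = 20.0%, the CBT program 1/13 = 7.7% → Program A
Low-risk: Program A 164/208 = 78.8%, the CBT program 122/173 = 70.5% → Program A
Overall: Program A 224/299 = 74.9%, the CBT program 178/268 = 66.4% → Program A

Program A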